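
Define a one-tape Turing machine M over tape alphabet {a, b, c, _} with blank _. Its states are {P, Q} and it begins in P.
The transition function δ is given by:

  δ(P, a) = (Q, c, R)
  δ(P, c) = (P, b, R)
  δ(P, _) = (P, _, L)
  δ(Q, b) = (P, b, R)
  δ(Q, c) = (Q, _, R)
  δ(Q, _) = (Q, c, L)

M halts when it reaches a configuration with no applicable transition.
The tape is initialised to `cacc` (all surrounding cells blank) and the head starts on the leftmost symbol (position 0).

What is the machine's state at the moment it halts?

P

state=P head=0 tape=[c]acc___   (P,c)→(P,b,R)
state=P head=1 tape=b[a]cc___   (P,a)→(Q,c,R)
state=Q head=2 tape=bc[c]c___   (Q,c)→(Q,_,R)
state=Q head=3 tape=bc_[c]___   (Q,c)→(Q,_,R)
state=Q head=4 tape=bc__[_]__   (Q,_)→(Q,c,L)
state=Q head=3 tape=bc_[_]c__   (Q,_)→(Q,c,L)
state=Q head=2 tape=bc[_]cc__   (Q,_)→(Q,c,L)
state=Q head=1 tape=b[c]ccc__   (Q,c)→(Q,_,R)
state=Q head=2 tape=b_[c]cc__   (Q,c)→(Q,_,R)
state=Q head=3 tape=b__[c]c__   (Q,c)→(Q,_,R)
state=Q head=4 tape=b___[c]__   (Q,c)→(Q,_,R)
state=Q head=5 tape=b____[_]_   (Q,_)→(Q,c,L)
state=Q head=4 tape=b___[_]c_   (Q,_)→(Q,c,L)
state=Q head=3 tape=b__[_]cc_   (Q,_)→(Q,c,L)
state=Q head=2 tape=b_[_]ccc_   (Q,_)→(Q,c,L)
state=Q head=1 tape=b[_]cccc_   (Q,_)→(Q,c,L)
state=Q head=0 tape=[b]ccccc_   (Q,b)→(P,b,R)
state=P head=1 tape=b[c]cccc_   (P,c)→(P,b,R)
state=P head=2 tape=bb[c]ccc_   (P,c)→(P,b,R)
state=P head=3 tape=bbb[c]cc_   (P,c)→(P,b,R)
state=P head=4 tape=bbbb[c]c_   (P,c)→(P,b,R)
state=P head=5 tape=bbbbb[c]_   (P,c)→(P,b,R)
state=P head=6 tape=bbbbbb[_]   (P,_)→(P,_,L)
state=P head=5 tape=bbbbb[b]_
No transition is defined for (P, b); M halts in state P.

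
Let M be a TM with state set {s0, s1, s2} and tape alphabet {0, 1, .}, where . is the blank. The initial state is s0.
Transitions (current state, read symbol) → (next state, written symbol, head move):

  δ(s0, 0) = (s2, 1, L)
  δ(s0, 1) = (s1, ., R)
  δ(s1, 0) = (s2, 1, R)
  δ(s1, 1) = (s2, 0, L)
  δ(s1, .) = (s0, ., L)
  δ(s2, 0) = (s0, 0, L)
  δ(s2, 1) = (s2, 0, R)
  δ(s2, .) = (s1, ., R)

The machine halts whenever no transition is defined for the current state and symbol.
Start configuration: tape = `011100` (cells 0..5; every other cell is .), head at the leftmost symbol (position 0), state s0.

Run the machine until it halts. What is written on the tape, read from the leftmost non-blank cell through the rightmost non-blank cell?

state=s0 head=0 tape=.[0]11100   (s0,0)→(s2,1,L)
state=s2 head=-1 tape=[.]111100   (s2,.)→(s1,.,R)
state=s1 head=0 tape=.[1]11100   (s1,1)→(s2,0,L)
state=s2 head=-1 tape=[.]011100   (s2,.)→(s1,.,R)
state=s1 head=0 tape=.[0]11100   (s1,0)→(s2,1,R)
state=s2 head=1 tape=.1[1]1100   (s2,1)→(s2,0,R)
state=s2 head=2 tape=.10[1]100   (s2,1)→(s2,0,R)
state=s2 head=3 tape=.100[1]00   (s2,1)→(s2,0,R)
state=s2 head=4 tape=.1000[0]0   (s2,0)→(s0,0,L)
state=s0 head=3 tape=.100[0]00   (s0,0)→(s2,1,L)
state=s2 head=2 tape=.10[0]100   (s2,0)→(s0,0,L)
state=s0 head=1 tape=.1[0]0100   (s0,0)→(s2,1,L)
state=s2 head=0 tape=.[1]10100   (s2,1)→(s2,0,R)
state=s2 head=1 tape=.0[1]0100   (s2,1)→(s2,0,R)
state=s2 head=2 tape=.00[0]100   (s2,0)→(s0,0,L)
state=s0 head=1 tape=.0[0]0100   (s0,0)→(s2,1,L)
state=s2 head=0 tape=.[0]10100   (s2,0)→(s0,0,L)
state=s0 head=-1 tape=[.]010100
The non-blank tape span at halt is 010100.

010100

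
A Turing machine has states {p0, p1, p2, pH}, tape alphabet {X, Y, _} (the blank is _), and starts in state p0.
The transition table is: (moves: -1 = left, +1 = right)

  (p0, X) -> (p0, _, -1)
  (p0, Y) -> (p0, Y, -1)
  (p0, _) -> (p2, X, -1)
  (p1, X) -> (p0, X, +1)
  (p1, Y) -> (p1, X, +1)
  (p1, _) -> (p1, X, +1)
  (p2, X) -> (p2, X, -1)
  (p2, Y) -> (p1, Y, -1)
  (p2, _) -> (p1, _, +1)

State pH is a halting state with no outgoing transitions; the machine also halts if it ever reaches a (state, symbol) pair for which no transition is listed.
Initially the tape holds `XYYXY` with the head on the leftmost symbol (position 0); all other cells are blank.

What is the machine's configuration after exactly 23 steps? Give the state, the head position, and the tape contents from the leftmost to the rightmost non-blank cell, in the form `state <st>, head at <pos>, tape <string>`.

state=p0 head=0 tape=____[X]YYXY   (p0,X)→(p0,_,-1)
state=p0 head=-1 tape=___[_]_YYXY   (p0,_)→(p2,X,-1)
state=p2 head=-2 tape=__[_]X_YYXY   (p2,_)→(p1,_,+1)
state=p1 head=-1 tape=___[X]_YYXY   (p1,X)→(p0,X,+1)
state=p0 head=0 tape=___X[_]YYXY   (p0,_)→(p2,X,-1)
state=p2 head=-1 tape=___[X]XYYXY   (p2,X)→(p2,X,-1)
state=p2 head=-2 tape=__[_]XXYYXY   (p2,_)→(p1,_,+1)
state=p1 head=-1 tape=___[X]XYYXY   (p1,X)→(p0,X,+1)
state=p0 head=0 tape=___X[X]YYXY   (p0,X)→(p0,_,-1)
state=p0 head=-1 tape=___[X]_YYXY   (p0,X)→(p0,_,-1)
state=p0 head=-2 tape=__[_]__YYXY   (p0,_)→(p2,X,-1)
state=p2 head=-3 tape=_[_]X__YYXY   (p2,_)→(p1,_,+1)
state=p1 head=-2 tape=__[X]__YYXY   (p1,X)→(p0,X,+1)
state=p0 head=-1 tape=__X[_]_YYXY   (p0,_)→(p2,X,-1)
state=p2 head=-2 tape=__[X]X_YYXY   (p2,X)→(p2,X,-1)
state=p2 head=-3 tape=_[_]XX_YYXY   (p2,_)→(p1,_,+1)
state=p1 head=-2 tape=__[X]X_YYXY   (p1,X)→(p0,X,+1)
state=p0 head=-1 tape=__X[X]_YYXY   (p0,X)→(p0,_,-1)
state=p0 head=-2 tape=__[X]__YYXY   (p0,X)→(p0,_,-1)
state=p0 head=-3 tape=_[_]___YYXY   (p0,_)→(p2,X,-1)
state=p2 head=-4 tape=[_]X___YYXY   (p2,_)→(p1,_,+1)
state=p1 head=-3 tape=_[X]___YYXY   (p1,X)→(p0,X,+1)
state=p0 head=-2 tape=_X[_]__YYXY   (p0,_)→(p2,X,-1)
state=p2 head=-3 tape=_[X]X__YYXY
After 23 steps: state p2, head at -3, tape XX__YYXY.

state p2, head at -3, tape XX__YYXY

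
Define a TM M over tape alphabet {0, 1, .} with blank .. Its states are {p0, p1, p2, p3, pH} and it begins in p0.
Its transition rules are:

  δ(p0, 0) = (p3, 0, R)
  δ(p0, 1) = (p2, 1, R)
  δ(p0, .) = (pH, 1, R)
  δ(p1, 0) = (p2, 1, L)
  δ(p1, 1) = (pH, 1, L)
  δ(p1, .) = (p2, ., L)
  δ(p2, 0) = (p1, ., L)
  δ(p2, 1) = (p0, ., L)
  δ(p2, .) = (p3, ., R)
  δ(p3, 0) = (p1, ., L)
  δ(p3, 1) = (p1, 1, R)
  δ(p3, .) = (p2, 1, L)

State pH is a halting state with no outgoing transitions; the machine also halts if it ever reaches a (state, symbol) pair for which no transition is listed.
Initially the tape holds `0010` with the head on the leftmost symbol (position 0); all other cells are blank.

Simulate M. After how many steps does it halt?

state=p0 head=0 tape=.[0]010   (p0,0)→(p3,0,R)
state=p3 head=1 tape=.0[0]10   (p3,0)→(p1,.,L)
state=p1 head=0 tape=.[0].10   (p1,0)→(p2,1,L)
state=p2 head=-1 tape=[.]1.10   (p2,.)→(p3,.,R)
state=p3 head=0 tape=.[1].10   (p3,1)→(p1,1,R)
state=p1 head=1 tape=.1[.]10   (p1,.)→(p2,.,L)
state=p2 head=0 tape=.[1].10   (p2,1)→(p0,.,L)
state=p0 head=-1 tape=[.]..10   (p0,.)→(pH,1,R)
state=pH head=0 tape=1[.].10
M halts after 8 transitions.

8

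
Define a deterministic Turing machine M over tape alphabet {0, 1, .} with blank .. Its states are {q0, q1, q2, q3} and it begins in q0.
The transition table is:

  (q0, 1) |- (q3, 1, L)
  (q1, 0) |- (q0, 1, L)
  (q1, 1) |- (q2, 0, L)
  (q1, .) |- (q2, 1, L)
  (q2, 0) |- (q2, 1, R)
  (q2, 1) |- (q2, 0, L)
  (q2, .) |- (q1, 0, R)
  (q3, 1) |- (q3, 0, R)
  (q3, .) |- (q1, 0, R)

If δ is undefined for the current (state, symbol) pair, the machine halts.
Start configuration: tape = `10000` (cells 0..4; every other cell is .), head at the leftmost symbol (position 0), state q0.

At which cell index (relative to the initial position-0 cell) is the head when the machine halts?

-2

q0 | ..[1]0000..   read 1 → write 1, move L, go to q3
q3 | .[.]10000..   read . → write 0, move R, go to q1
q1 | .0[1]0000..   read 1 → write 0, move L, go to q2
q2 | .[0]00000..   read 0 → write 1, move R, go to q2
q2 | .1[0]0000..   read 0 → write 1, move R, go to q2
q2 | .11[0]000..   read 0 → write 1, move R, go to q2
q2 | .111[0]00..   read 0 → write 1, move R, go to q2
q2 | .1111[0]0..   read 0 → write 1, move R, go to q2
q2 | .11111[0]..   read 0 → write 1, move R, go to q2
q2 | .111111[.].   read . → write 0, move R, go to q1
q1 | .1111110[.]   read . → write 1, move L, go to q2
q2 | .111111[0]1   read 0 → write 1, move R, go to q2
q2 | .1111111[1]   read 1 → write 0, move L, go to q2
q2 | .111111[1]0   read 1 → write 0, move L, go to q2
q2 | .11111[1]00   read 1 → write 0, move L, go to q2
q2 | .1111[1]000   read 1 → write 0, move L, go to q2
q2 | .111[1]0000   read 1 → write 0, move L, go to q2
q2 | .11[1]00000   read 1 → write 0, move L, go to q2
q2 | .1[1]000000   read 1 → write 0, move L, go to q2
q2 | .[1]0000000   read 1 → write 0, move L, go to q2
q2 | [.]00000000   read . → write 0, move R, go to q1
q1 | 0[0]0000000   read 0 → write 1, move L, go to q0
q0 | [0]10000000
At halt the head is at cell -2.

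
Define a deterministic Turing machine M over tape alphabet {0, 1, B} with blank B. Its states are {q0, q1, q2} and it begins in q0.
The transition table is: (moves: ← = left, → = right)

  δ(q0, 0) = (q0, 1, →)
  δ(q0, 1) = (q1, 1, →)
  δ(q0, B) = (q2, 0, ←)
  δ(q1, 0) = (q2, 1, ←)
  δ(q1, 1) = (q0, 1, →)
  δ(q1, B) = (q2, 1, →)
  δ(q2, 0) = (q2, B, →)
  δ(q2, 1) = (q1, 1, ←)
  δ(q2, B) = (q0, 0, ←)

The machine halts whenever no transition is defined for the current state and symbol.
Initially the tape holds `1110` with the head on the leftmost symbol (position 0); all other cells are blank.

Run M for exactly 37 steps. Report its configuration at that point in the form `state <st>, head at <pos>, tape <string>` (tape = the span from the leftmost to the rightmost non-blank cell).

state q1, head at 5, tape 11111110

state=q0 head=0 tape=[1]110BBBB   (q0,1)→(q1,1,→)
state=q1 head=1 tape=1[1]10BBBB   (q1,1)→(q0,1,→)
state=q0 head=2 tape=11[1]0BBBB   (q0,1)→(q1,1,→)
state=q1 head=3 tape=111[0]BBBB   (q1,0)→(q2,1,←)
state=q2 head=2 tape=11[1]1BBBB   (q2,1)→(q1,1,←)
state=q1 head=1 tape=1[1]11BBBB   (q1,1)→(q0,1,→)
state=q0 head=2 tape=11[1]1BBBB   (q0,1)→(q1,1,→)
state=q1 head=3 tape=111[1]BBBB   (q1,1)→(q0,1,→)
state=q0 head=4 tape=1111[B]BBB   (q0,B)→(q2,0,←)
state=q2 head=3 tape=111[1]0BBB   (q2,1)→(q1,1,←)
state=q1 head=2 tape=11[1]10BBB   (q1,1)→(q0,1,→)
state=q0 head=3 tape=111[1]0BBB   (q0,1)→(q1,1,→)
state=q1 head=4 tape=1111[0]BBB   (q1,0)→(q2,1,←)
state=q2 head=3 tape=111[1]1BBB   (q2,1)→(q1,1,←)
state=q1 head=2 tape=11[1]11BBB   (q1,1)→(q0,1,→)
state=q0 head=3 tape=111[1]1BBB   (q0,1)→(q1,1,→)
state=q1 head=4 tape=1111[1]BBB   (q1,1)→(q0,1,→)
state=q0 head=5 tape=11111[B]BB   (q0,B)→(q2,0,←)
state=q2 head=4 tape=1111[1]0BB   (q2,1)→(q1,1,←)
state=q1 head=3 tape=111[1]10BB   (q1,1)→(q0,1,→)
state=q0 head=4 tape=1111[1]0BB   (q0,1)→(q1,1,→)
state=q1 head=5 tape=11111[0]BB   (q1,0)→(q2,1,←)
state=q2 head=4 tape=1111[1]1BB   (q2,1)→(q1,1,←)
state=q1 head=3 tape=111[1]11BB   (q1,1)→(q0,1,→)
state=q0 head=4 tape=1111[1]1BB   (q0,1)→(q1,1,→)
state=q1 head=5 tape=11111[1]BB   (q1,1)→(q0,1,→)
state=q0 head=6 tape=111111[B]B   (q0,B)→(q2,0,←)
state=q2 head=5 tape=11111[1]0B   (q2,1)→(q1,1,←)
state=q1 head=4 tape=1111[1]10B   (q1,1)→(q0,1,→)
state=q0 head=5 tape=11111[1]0B   (q0,1)→(q1,1,→)
state=q1 head=6 tape=111111[0]B   (q1,0)→(q2,1,←)
state=q2 head=5 tape=11111[1]1B   (q2,1)→(q1,1,←)
state=q1 head=4 tape=1111[1]11B   (q1,1)→(q0,1,→)
state=q0 head=5 tape=11111[1]1B   (q0,1)→(q1,1,→)
state=q1 head=6 tape=111111[1]B   (q1,1)→(q0,1,→)
state=q0 head=7 tape=1111111[B]   (q0,B)→(q2,0,←)
state=q2 head=6 tape=111111[1]0   (q2,1)→(q1,1,←)
state=q1 head=5 tape=11111[1]10
After 37 steps: state q1, head at 5, tape 11111110.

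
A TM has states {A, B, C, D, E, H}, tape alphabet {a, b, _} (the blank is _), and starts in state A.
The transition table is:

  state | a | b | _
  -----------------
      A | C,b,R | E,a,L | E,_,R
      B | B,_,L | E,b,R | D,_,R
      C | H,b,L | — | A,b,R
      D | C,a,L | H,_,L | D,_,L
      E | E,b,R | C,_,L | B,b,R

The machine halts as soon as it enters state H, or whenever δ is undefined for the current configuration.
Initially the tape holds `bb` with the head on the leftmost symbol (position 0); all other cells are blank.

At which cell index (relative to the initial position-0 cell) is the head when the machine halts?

1

A | _[b]b___   read b → write a, move L, go to E
E | [_]ab___   read _ → write b, move R, go to B
B | b[a]b___   read a → write _, move L, go to B
B | [b]_b___   read b → write b, move R, go to E
E | b[_]b___   read _ → write b, move R, go to B
B | bb[b]___   read b → write b, move R, go to E
E | bbb[_]__   read _ → write b, move R, go to B
B | bbbb[_]_   read _ → write _, move R, go to D
D | bbbb_[_]   read _ → write _, move L, go to D
D | bbbb[_]_   read _ → write _, move L, go to D
D | bbb[b]__   read b → write _, move L, go to H
H | bb[b]___
At halt the head is at cell 1.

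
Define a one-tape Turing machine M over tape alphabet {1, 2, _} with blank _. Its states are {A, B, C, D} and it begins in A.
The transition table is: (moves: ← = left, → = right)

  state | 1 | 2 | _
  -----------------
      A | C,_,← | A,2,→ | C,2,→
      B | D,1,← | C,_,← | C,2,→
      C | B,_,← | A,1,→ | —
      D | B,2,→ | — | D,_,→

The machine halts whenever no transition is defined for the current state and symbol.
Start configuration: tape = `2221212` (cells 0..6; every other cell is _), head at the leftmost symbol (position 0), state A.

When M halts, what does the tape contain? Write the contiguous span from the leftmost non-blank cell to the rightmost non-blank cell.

12____2

state=A head=0 tape=[2]221212   (A,2)→(A,2,→)
state=A head=1 tape=2[2]21212   (A,2)→(A,2,→)
state=A head=2 tape=22[2]1212   (A,2)→(A,2,→)
state=A head=3 tape=222[1]212   (A,1)→(C,_,←)
state=C head=2 tape=22[2]_212   (C,2)→(A,1,→)
state=A head=3 tape=221[_]212   (A,_)→(C,2,→)
state=C head=4 tape=2212[2]12   (C,2)→(A,1,→)
state=A head=5 tape=22121[1]2   (A,1)→(C,_,←)
state=C head=4 tape=2212[1]_2   (C,1)→(B,_,←)
state=B head=3 tape=221[2]__2   (B,2)→(C,_,←)
state=C head=2 tape=22[1]___2   (C,1)→(B,_,←)
state=B head=1 tape=2[2]____2   (B,2)→(C,_,←)
state=C head=0 tape=[2]_____2   (C,2)→(A,1,→)
state=A head=1 tape=1[_]____2   (A,_)→(C,2,→)
state=C head=2 tape=12[_]___2
The non-blank tape span at halt is 12____2.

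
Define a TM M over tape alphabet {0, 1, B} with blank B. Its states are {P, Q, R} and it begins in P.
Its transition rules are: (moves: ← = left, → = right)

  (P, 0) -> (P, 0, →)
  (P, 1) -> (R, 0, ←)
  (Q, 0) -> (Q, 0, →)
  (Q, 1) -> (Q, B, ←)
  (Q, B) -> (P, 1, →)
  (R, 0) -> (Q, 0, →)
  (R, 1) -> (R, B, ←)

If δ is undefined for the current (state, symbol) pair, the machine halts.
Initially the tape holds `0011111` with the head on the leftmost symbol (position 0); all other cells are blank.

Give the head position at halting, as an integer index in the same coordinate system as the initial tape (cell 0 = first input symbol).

state=P head=0 tape=[0]011111B   (P,0)→(P,0,→)
state=P head=1 tape=0[0]11111B   (P,0)→(P,0,→)
state=P head=2 tape=00[1]1111B   (P,1)→(R,0,←)
state=R head=1 tape=0[0]01111B   (R,0)→(Q,0,→)
state=Q head=2 tape=00[0]1111B   (Q,0)→(Q,0,→)
state=Q head=3 tape=000[1]111B   (Q,1)→(Q,B,←)
state=Q head=2 tape=00[0]B111B   (Q,0)→(Q,0,→)
state=Q head=3 tape=000[B]111B   (Q,B)→(P,1,→)
state=P head=4 tape=0001[1]11B   (P,1)→(R,0,←)
state=R head=3 tape=000[1]011B   (R,1)→(R,B,←)
state=R head=2 tape=00[0]B011B   (R,0)→(Q,0,→)
state=Q head=3 tape=000[B]011B   (Q,B)→(P,1,→)
state=P head=4 tape=0001[0]11B   (P,0)→(P,0,→)
state=P head=5 tape=00010[1]1B   (P,1)→(R,0,←)
state=R head=4 tape=0001[0]01B   (R,0)→(Q,0,→)
state=Q head=5 tape=00010[0]1B   (Q,0)→(Q,0,→)
state=Q head=6 tape=000100[1]B   (Q,1)→(Q,B,←)
state=Q head=5 tape=00010[0]BB   (Q,0)→(Q,0,→)
state=Q head=6 tape=000100[B]B   (Q,B)→(P,1,→)
state=P head=7 tape=0001001[B]
At halt the head is at cell 7.

7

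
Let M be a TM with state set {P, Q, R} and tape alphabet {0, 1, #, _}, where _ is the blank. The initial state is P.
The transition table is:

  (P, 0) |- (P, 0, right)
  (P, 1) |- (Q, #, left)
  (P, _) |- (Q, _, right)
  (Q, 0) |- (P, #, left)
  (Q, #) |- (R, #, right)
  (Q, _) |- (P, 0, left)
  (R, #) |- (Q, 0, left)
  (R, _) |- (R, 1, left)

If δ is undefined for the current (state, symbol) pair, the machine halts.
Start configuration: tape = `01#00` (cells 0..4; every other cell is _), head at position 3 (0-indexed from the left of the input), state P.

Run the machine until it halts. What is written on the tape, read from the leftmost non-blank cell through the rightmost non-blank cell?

state=P head=3 tape=01#[0]0___   (P,0)→(P,0,right)
state=P head=4 tape=01#0[0]___   (P,0)→(P,0,right)
state=P head=5 tape=01#00[_]__   (P,_)→(Q,_,right)
state=Q head=6 tape=01#00_[_]_   (Q,_)→(P,0,left)
state=P head=5 tape=01#00[_]0_   (P,_)→(Q,_,right)
state=Q head=6 tape=01#00_[0]_   (Q,0)→(P,#,left)
state=P head=5 tape=01#00[_]#_   (P,_)→(Q,_,right)
state=Q head=6 tape=01#00_[#]_   (Q,#)→(R,#,right)
state=R head=7 tape=01#00_#[_]   (R,_)→(R,1,left)
state=R head=6 tape=01#00_[#]1   (R,#)→(Q,0,left)
state=Q head=5 tape=01#00[_]01   (Q,_)→(P,0,left)
state=P head=4 tape=01#0[0]001   (P,0)→(P,0,right)
state=P head=5 tape=01#00[0]01   (P,0)→(P,0,right)
state=P head=6 tape=01#000[0]1   (P,0)→(P,0,right)
state=P head=7 tape=01#0000[1]   (P,1)→(Q,#,left)
state=Q head=6 tape=01#000[0]#   (Q,0)→(P,#,left)
state=P head=5 tape=01#00[0]##   (P,0)→(P,0,right)
state=P head=6 tape=01#000[#]#
The non-blank tape span at halt is 01#000##.

01#000##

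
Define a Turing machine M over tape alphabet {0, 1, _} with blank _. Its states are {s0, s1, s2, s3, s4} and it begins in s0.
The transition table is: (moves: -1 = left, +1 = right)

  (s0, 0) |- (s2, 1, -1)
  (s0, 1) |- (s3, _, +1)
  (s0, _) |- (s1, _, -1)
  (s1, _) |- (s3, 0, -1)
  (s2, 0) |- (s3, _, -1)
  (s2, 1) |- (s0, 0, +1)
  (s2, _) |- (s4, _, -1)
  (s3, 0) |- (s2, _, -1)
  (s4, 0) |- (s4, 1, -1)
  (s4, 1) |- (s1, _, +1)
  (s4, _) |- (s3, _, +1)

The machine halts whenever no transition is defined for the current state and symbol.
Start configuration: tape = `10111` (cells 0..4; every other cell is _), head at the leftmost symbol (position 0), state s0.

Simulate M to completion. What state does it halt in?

s0 | _[1]0111   read 1 → write _, move +1, go to s3
s3 | __[0]111   read 0 → write _, move -1, go to s2
s2 | _[_]_111   read _ → write _, move -1, go to s4
s4 | [_]__111   read _ → write _, move +1, go to s3
s3 | _[_]_111
No transition is defined for (s3, _); M halts in state s3.

s3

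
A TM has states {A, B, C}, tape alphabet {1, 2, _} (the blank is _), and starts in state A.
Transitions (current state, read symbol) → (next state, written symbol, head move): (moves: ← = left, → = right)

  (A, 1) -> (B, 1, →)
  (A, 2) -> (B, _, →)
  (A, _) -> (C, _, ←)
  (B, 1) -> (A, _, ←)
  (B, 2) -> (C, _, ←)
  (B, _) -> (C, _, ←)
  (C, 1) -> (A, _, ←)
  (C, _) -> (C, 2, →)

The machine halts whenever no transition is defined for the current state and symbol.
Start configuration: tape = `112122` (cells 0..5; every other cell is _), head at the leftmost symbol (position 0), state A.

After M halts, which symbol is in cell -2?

2

A | __[1]12122   read 1 → write 1, move →, go to B
B | __1[1]2122   read 1 → write _, move ←, go to A
A | __[1]_2122   read 1 → write 1, move →, go to B
B | __1[_]2122   read _ → write _, move ←, go to C
C | __[1]_2122   read 1 → write _, move ←, go to A
A | _[_]__2122   read _ → write _, move ←, go to C
C | [_]___2122   read _ → write 2, move →, go to C
C | 2[_]__2122   read _ → write 2, move →, go to C
C | 22[_]_2122   read _ → write 2, move →, go to C
C | 222[_]2122   read _ → write 2, move →, go to C
C | 2222[2]122
Cell -2 holds 2 when M halts.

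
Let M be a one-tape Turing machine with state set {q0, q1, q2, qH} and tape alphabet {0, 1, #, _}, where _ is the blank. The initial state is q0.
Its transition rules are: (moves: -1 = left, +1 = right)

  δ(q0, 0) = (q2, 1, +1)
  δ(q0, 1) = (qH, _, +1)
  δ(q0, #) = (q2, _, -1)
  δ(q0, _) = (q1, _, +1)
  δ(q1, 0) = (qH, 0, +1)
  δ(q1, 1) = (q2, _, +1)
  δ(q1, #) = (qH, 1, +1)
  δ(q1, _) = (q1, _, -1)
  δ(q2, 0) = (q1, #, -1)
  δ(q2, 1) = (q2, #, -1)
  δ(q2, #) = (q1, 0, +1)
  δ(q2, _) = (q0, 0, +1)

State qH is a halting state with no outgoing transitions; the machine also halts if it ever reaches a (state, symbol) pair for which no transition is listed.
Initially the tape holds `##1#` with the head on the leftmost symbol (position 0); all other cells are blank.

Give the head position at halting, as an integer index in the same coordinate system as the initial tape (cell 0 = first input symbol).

2

q0 | _[#]#1#   read # → write _, move -1, go to q2
q2 | [_]_#1#   read _ → write 0, move +1, go to q0
q0 | 0[_]#1#   read _ → write _, move +1, go to q1
q1 | 0_[#]1#   read # → write 1, move +1, go to qH
qH | 0_1[1]#
At halt the head is at cell 2.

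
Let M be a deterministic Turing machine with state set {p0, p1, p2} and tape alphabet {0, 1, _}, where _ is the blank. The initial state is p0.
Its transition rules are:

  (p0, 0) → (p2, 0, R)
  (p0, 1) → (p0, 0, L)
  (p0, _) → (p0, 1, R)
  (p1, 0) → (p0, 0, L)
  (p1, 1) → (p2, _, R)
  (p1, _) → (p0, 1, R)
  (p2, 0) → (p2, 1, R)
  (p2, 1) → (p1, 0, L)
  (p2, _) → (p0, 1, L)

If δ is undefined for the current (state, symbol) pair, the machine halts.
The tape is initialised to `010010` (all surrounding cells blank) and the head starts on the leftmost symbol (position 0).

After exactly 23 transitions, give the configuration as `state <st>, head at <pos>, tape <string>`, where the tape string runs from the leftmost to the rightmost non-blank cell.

state p0, head at 5, tape 101110_01

state=p0 head=0 tape=_[0]10010__   (p0,0)→(p2,0,R)
state=p2 head=1 tape=_0[1]0010__   (p2,1)→(p1,0,L)
state=p1 head=0 tape=_[0]00010__   (p1,0)→(p0,0,L)
state=p0 head=-1 tape=[_]000010__   (p0,_)→(p0,1,R)
state=p0 head=0 tape=1[0]00010__   (p0,0)→(p2,0,R)
state=p2 head=1 tape=10[0]0010__   (p2,0)→(p2,1,R)
state=p2 head=2 tape=101[0]010__   (p2,0)→(p2,1,R)
state=p2 head=3 tape=1011[0]10__   (p2,0)→(p2,1,R)
state=p2 head=4 tape=10111[1]0__   (p2,1)→(p1,0,L)
state=p1 head=3 tape=1011[1]00__   (p1,1)→(p2,_,R)
state=p2 head=4 tape=1011_[0]0__   (p2,0)→(p2,1,R)
state=p2 head=5 tape=1011_1[0]__   (p2,0)→(p2,1,R)
state=p2 head=6 tape=1011_11[_]_   (p2,_)→(p0,1,L)
state=p0 head=5 tape=1011_1[1]1_   (p0,1)→(p0,0,L)
state=p0 head=4 tape=1011_[1]01_   (p0,1)→(p0,0,L)
state=p0 head=3 tape=1011[_]001_   (p0,_)→(p0,1,R)
state=p0 head=4 tape=10111[0]01_   (p0,0)→(p2,0,R)
state=p2 head=5 tape=101110[0]1_   (p2,0)→(p2,1,R)
state=p2 head=6 tape=1011101[1]_   (p2,1)→(p1,0,L)
state=p1 head=5 tape=101110[1]0_   (p1,1)→(p2,_,R)
state=p2 head=6 tape=101110_[0]_   (p2,0)→(p2,1,R)
state=p2 head=7 tape=101110_1[_]   (p2,_)→(p0,1,L)
state=p0 head=6 tape=101110_[1]1   (p0,1)→(p0,0,L)
state=p0 head=5 tape=101110[_]01
After 23 steps: state p0, head at 5, tape 101110_01.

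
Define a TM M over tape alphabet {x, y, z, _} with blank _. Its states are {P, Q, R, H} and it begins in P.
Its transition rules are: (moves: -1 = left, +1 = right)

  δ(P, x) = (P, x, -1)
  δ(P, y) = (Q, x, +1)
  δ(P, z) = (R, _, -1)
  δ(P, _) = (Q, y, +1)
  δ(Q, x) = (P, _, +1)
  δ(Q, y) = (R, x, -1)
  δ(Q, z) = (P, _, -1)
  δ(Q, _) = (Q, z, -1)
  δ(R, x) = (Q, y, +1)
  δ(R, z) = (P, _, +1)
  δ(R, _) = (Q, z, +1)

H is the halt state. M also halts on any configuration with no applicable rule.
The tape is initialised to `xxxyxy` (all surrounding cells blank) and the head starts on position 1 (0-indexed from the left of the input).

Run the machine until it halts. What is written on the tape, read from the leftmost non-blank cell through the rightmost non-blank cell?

yyyxzzzz

state=P head=1 tape=_x[x]xyxy_   (P,x)→(P,x,-1)
state=P head=0 tape=_[x]xxyxy_   (P,x)→(P,x,-1)
state=P head=-1 tape=[_]xxxyxy_   (P,_)→(Q,y,+1)
state=Q head=0 tape=y[x]xxyxy_   (Q,x)→(P,_,+1)
state=P head=1 tape=y_[x]xyxy_   (P,x)→(P,x,-1)
state=P head=0 tape=y[_]xxyxy_   (P,_)→(Q,y,+1)
state=Q head=1 tape=yy[x]xyxy_   (Q,x)→(P,_,+1)
state=P head=2 tape=yy_[x]yxy_   (P,x)→(P,x,-1)
state=P head=1 tape=yy[_]xyxy_   (P,_)→(Q,y,+1)
state=Q head=2 tape=yyy[x]yxy_   (Q,x)→(P,_,+1)
state=P head=3 tape=yyy_[y]xy_   (P,y)→(Q,x,+1)
state=Q head=4 tape=yyy_x[x]y_   (Q,x)→(P,_,+1)
state=P head=5 tape=yyy_x_[y]_   (P,y)→(Q,x,+1)
state=Q head=6 tape=yyy_x_x[_]   (Q,_)→(Q,z,-1)
state=Q head=5 tape=yyy_x_[x]z   (Q,x)→(P,_,+1)
state=P head=6 tape=yyy_x__[z]   (P,z)→(R,_,-1)
state=R head=5 tape=yyy_x_[_]_   (R,_)→(Q,z,+1)
state=Q head=6 tape=yyy_x_z[_]   (Q,_)→(Q,z,-1)
state=Q head=5 tape=yyy_x_[z]z   (Q,z)→(P,_,-1)
state=P head=4 tape=yyy_x[_]_z   (P,_)→(Q,y,+1)
state=Q head=5 tape=yyy_xy[_]z   (Q,_)→(Q,z,-1)
state=Q head=4 tape=yyy_x[y]zz   (Q,y)→(R,x,-1)
state=R head=3 tape=yyy_[x]xzz   (R,x)→(Q,y,+1)
state=Q head=4 tape=yyy_y[x]zz   (Q,x)→(P,_,+1)
state=P head=5 tape=yyy_y_[z]z   (P,z)→(R,_,-1)
state=R head=4 tape=yyy_y[_]_z   (R,_)→(Q,z,+1)
state=Q head=5 tape=yyy_yz[_]z   (Q,_)→(Q,z,-1)
state=Q head=4 tape=yyy_y[z]zz   (Q,z)→(P,_,-1)
state=P head=3 tape=yyy_[y]_zz   (P,y)→(Q,x,+1)
state=Q head=4 tape=yyy_x[_]zz   (Q,_)→(Q,z,-1)
state=Q head=3 tape=yyy_[x]zzz   (Q,x)→(P,_,+1)
state=P head=4 tape=yyy__[z]zz   (P,z)→(R,_,-1)
state=R head=3 tape=yyy_[_]_zz   (R,_)→(Q,z,+1)
state=Q head=4 tape=yyy_z[_]zz   (Q,_)→(Q,z,-1)
state=Q head=3 tape=yyy_[z]zzz   (Q,z)→(P,_,-1)
state=P head=2 tape=yyy[_]_zzz   (P,_)→(Q,y,+1)
state=Q head=3 tape=yyyy[_]zzz   (Q,_)→(Q,z,-1)
state=Q head=2 tape=yyy[y]zzzz   (Q,y)→(R,x,-1)
state=R head=1 tape=yy[y]xzzzz
The non-blank tape span at halt is yyyxzzzz.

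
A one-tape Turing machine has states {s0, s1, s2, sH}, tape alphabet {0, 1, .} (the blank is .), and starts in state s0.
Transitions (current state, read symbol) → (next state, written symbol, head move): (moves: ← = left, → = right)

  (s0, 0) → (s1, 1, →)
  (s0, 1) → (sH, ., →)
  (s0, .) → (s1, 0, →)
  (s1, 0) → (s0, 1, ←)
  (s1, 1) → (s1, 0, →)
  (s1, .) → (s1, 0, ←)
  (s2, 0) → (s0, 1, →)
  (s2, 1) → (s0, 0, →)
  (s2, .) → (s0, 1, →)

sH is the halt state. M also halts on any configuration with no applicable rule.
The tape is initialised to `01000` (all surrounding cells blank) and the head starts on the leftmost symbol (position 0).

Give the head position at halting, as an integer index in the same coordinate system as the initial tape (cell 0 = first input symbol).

4

state=s0 head=0 tape=[0]1000.   (s0,0)→(s1,1,→)
state=s1 head=1 tape=1[1]000.   (s1,1)→(s1,0,→)
state=s1 head=2 tape=10[0]00.   (s1,0)→(s0,1,←)
state=s0 head=1 tape=1[0]100.   (s0,0)→(s1,1,→)
state=s1 head=2 tape=11[1]00.   (s1,1)→(s1,0,→)
state=s1 head=3 tape=110[0]0.   (s1,0)→(s0,1,←)
state=s0 head=2 tape=11[0]10.   (s0,0)→(s1,1,→)
state=s1 head=3 tape=111[1]0.   (s1,1)→(s1,0,→)
state=s1 head=4 tape=1110[0].   (s1,0)→(s0,1,←)
state=s0 head=3 tape=111[0]1.   (s0,0)→(s1,1,→)
state=s1 head=4 tape=1111[1].   (s1,1)→(s1,0,→)
state=s1 head=5 tape=11110[.]   (s1,.)→(s1,0,←)
state=s1 head=4 tape=1111[0]0   (s1,0)→(s0,1,←)
state=s0 head=3 tape=111[1]10   (s0,1)→(sH,.,→)
state=sH head=4 tape=111.[1]0
At halt the head is at cell 4.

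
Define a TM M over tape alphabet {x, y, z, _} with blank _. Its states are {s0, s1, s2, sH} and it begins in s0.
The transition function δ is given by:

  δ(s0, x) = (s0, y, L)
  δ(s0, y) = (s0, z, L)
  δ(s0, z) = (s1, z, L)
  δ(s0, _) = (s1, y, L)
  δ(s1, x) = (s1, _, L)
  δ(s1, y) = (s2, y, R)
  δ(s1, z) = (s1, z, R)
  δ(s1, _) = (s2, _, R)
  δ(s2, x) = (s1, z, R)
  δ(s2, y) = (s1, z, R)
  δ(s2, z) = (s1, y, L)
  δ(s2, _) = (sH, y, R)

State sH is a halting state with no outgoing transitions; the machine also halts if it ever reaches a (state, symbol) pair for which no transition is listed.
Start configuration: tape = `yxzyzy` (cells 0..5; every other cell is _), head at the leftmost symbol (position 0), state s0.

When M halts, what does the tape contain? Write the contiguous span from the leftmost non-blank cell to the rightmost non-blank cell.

state=s0 head=0 tape=__[y]xzyzy__   (s0,y)→(s0,z,L)
state=s0 head=-1 tape=_[_]zxzyzy__   (s0,_)→(s1,y,L)
state=s1 head=-2 tape=[_]yzxzyzy__   (s1,_)→(s2,_,R)
state=s2 head=-1 tape=_[y]zxzyzy__   (s2,y)→(s1,z,R)
state=s1 head=0 tape=_z[z]xzyzy__   (s1,z)→(s1,z,R)
state=s1 head=1 tape=_zz[x]zyzy__   (s1,x)→(s1,_,L)
state=s1 head=0 tape=_z[z]_zyzy__   (s1,z)→(s1,z,R)
state=s1 head=1 tape=_zz[_]zyzy__   (s1,_)→(s2,_,R)
state=s2 head=2 tape=_zz_[z]yzy__   (s2,z)→(s1,y,L)
state=s1 head=1 tape=_zz[_]yyzy__   (s1,_)→(s2,_,R)
state=s2 head=2 tape=_zz_[y]yzy__   (s2,y)→(s1,z,R)
state=s1 head=3 tape=_zz_z[y]zy__   (s1,y)→(s2,y,R)
state=s2 head=4 tape=_zz_zy[z]y__   (s2,z)→(s1,y,L)
state=s1 head=3 tape=_zz_z[y]yy__   (s1,y)→(s2,y,R)
state=s2 head=4 tape=_zz_zy[y]y__   (s2,y)→(s1,z,R)
state=s1 head=5 tape=_zz_zyz[y]__   (s1,y)→(s2,y,R)
state=s2 head=6 tape=_zz_zyzy[_]_   (s2,_)→(sH,y,R)
state=sH head=7 tape=_zz_zyzyy[_]
The non-blank tape span at halt is zz_zyzyy.

zz_zyzyy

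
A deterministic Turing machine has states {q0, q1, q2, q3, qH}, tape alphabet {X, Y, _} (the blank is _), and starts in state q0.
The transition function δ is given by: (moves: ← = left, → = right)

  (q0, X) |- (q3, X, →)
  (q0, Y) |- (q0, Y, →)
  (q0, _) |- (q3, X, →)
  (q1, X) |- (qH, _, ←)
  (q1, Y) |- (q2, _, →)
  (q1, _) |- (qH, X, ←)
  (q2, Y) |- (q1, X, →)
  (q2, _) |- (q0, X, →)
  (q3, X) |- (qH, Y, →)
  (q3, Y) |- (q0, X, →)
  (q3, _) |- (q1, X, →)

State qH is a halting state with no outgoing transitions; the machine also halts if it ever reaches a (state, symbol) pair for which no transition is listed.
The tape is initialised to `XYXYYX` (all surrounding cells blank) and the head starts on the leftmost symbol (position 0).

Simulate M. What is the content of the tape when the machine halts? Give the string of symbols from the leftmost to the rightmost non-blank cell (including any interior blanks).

XXXXYXXX

state=q0 head=0 tape=[X]YXYYX__   (q0,X)→(q3,X,→)
state=q3 head=1 tape=X[Y]XYYX__   (q3,Y)→(q0,X,→)
state=q0 head=2 tape=XX[X]YYX__   (q0,X)→(q3,X,→)
state=q3 head=3 tape=XXX[Y]YX__   (q3,Y)→(q0,X,→)
state=q0 head=4 tape=XXXX[Y]X__   (q0,Y)→(q0,Y,→)
state=q0 head=5 tape=XXXXY[X]__   (q0,X)→(q3,X,→)
state=q3 head=6 tape=XXXXYX[_]_   (q3,_)→(q1,X,→)
state=q1 head=7 tape=XXXXYXX[_]   (q1,_)→(qH,X,←)
state=qH head=6 tape=XXXXYX[X]X
The non-blank tape span at halt is XXXXYXXX.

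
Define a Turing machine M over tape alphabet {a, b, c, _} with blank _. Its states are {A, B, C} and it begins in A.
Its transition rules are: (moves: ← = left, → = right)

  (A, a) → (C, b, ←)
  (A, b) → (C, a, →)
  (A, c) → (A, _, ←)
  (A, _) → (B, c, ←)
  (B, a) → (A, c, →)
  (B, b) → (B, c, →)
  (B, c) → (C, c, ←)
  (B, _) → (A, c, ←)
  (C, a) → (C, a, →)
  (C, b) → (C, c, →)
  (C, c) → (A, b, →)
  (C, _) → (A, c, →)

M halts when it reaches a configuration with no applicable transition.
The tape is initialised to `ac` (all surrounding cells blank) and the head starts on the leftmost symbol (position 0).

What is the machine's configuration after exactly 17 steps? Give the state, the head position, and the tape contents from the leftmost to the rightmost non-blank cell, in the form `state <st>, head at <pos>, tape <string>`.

state C, head at 3, tape caaa

state=A head=0 tape=_[a]c__   (A,a)→(C,b,←)
state=C head=-1 tape=[_]bc__   (C,_)→(A,c,→)
state=A head=0 tape=c[b]c__   (A,b)→(C,a,→)
state=C head=1 tape=ca[c]__   (C,c)→(A,b,→)
state=A head=2 tape=cab[_]_   (A,_)→(B,c,←)
state=B head=1 tape=ca[b]c_   (B,b)→(B,c,→)
state=B head=2 tape=cac[c]_   (B,c)→(C,c,←)
state=C head=1 tape=ca[c]c_   (C,c)→(A,b,→)
state=A head=2 tape=cab[c]_   (A,c)→(A,_,←)
state=A head=1 tape=ca[b]__   (A,b)→(C,a,→)
state=C head=2 tape=caa[_]_   (C,_)→(A,c,→)
state=A head=3 tape=caac[_]   (A,_)→(B,c,←)
state=B head=2 tape=caa[c]c   (B,c)→(C,c,←)
state=C head=1 tape=ca[a]cc   (C,a)→(C,a,→)
state=C head=2 tape=caa[c]c   (C,c)→(A,b,→)
state=A head=3 tape=caab[c]   (A,c)→(A,_,←)
state=A head=2 tape=caa[b]_   (A,b)→(C,a,→)
state=C head=3 tape=caaa[_]
After 17 steps: state C, head at 3, tape caaa.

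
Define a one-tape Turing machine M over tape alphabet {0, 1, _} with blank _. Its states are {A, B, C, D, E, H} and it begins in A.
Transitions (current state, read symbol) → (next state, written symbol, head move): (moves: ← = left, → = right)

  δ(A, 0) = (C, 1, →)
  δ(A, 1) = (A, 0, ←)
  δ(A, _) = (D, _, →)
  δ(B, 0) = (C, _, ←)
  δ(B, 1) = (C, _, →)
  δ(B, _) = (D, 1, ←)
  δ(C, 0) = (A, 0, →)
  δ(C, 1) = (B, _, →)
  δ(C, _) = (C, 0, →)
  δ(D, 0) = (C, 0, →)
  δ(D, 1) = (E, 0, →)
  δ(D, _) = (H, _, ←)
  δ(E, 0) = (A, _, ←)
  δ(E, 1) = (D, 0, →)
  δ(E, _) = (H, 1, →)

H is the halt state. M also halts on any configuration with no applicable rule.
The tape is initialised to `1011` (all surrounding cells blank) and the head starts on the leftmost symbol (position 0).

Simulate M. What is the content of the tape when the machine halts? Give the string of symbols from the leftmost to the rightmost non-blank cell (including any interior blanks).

0110

A | _[1]011__   read 1 → write 0, move ←, go to A
A | [_]0011__   read _ → write _, move →, go to D
D | _[0]011__   read 0 → write 0, move →, go to C
C | _0[0]11__   read 0 → write 0, move →, go to A
A | _00[1]1__   read 1 → write 0, move ←, go to A
A | _0[0]01__   read 0 → write 1, move →, go to C
C | _01[0]1__   read 0 → write 0, move →, go to A
A | _010[1]__   read 1 → write 0, move ←, go to A
A | _01[0]0__   read 0 → write 1, move →, go to C
C | _011[0]__   read 0 → write 0, move →, go to A
A | _0110[_]_   read _ → write _, move →, go to D
D | _0110_[_]   read _ → write _, move ←, go to H
H | _0110[_]_
The non-blank tape span at halt is 0110.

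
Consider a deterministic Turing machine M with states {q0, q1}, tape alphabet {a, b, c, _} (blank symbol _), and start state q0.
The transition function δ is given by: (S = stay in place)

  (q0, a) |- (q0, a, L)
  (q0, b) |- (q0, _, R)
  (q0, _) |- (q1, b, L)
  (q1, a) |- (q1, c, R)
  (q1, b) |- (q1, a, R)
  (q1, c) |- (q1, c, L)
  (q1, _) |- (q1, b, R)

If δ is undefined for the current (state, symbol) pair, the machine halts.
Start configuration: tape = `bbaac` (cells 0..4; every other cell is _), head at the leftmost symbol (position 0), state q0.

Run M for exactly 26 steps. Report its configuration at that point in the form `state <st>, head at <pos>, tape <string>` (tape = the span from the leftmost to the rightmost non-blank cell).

state q1, head at -2, tape cccccc

q0 | __[b]baac   read b → write _, move R, go to q0
q0 | ___[b]aac   read b → write _, move R, go to q0
q0 | ____[a]ac   read a → write a, move L, go to q0
q0 | ___[_]aac   read _ → write b, move L, go to q1
q1 | __[_]baac   read _ → write b, move R, go to q1
q1 | __b[b]aac   read b → write a, move R, go to q1
q1 | __ba[a]ac   read a → write c, move R, go to q1
q1 | __bac[a]c   read a → write c, move R, go to q1
q1 | __bacc[c]   read c → write c, move L, go to q1
q1 | __bac[c]c   read c → write c, move L, go to q1
q1 | __ba[c]cc   read c → write c, move L, go to q1
q1 | __b[a]ccc   read a → write c, move R, go to q1
q1 | __bc[c]cc   read c → write c, move L, go to q1
q1 | __b[c]ccc   read c → write c, move L, go to q1
q1 | __[b]cccc   read b → write a, move R, go to q1
q1 | __a[c]ccc   read c → write c, move L, go to q1
q1 | __[a]cccc   read a → write c, move R, go to q1
q1 | __c[c]ccc   read c → write c, move L, go to q1
q1 | __[c]cccc   read c → write c, move L, go to q1
q1 | _[_]ccccc   read _ → write b, move R, go to q1
q1 | _b[c]cccc   read c → write c, move L, go to q1
q1 | _[b]ccccc   read b → write a, move R, go to q1
q1 | _a[c]cccc   read c → write c, move L, go to q1
q1 | _[a]ccccc   read a → write c, move R, go to q1
q1 | _c[c]cccc   read c → write c, move L, go to q1
q1 | _[c]ccccc   read c → write c, move L, go to q1
q1 | [_]cccccc
After 26 steps: state q1, head at -2, tape cccccc.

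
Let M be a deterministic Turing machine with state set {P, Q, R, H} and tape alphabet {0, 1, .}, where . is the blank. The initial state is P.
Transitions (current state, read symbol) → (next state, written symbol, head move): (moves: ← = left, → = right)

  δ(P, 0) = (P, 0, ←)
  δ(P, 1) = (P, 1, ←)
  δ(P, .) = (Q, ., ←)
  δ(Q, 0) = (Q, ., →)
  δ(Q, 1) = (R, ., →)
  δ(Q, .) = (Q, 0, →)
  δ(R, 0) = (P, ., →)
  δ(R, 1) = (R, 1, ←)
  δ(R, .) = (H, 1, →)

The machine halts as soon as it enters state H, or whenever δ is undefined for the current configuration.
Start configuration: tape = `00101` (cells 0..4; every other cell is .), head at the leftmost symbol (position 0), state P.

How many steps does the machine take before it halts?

state=P head=0 tape=..[0]0101..   (P,0)→(P,0,←)
state=P head=-1 tape=.[.]00101..   (P,.)→(Q,.,←)
state=Q head=-2 tape=[.].00101..   (Q,.)→(Q,0,→)
state=Q head=-1 tape=0[.]00101..   (Q,.)→(Q,0,→)
state=Q head=0 tape=00[0]0101..   (Q,0)→(Q,.,→)
state=Q head=1 tape=00.[0]101..   (Q,0)→(Q,.,→)
state=Q head=2 tape=00..[1]01..   (Q,1)→(R,.,→)
state=R head=3 tape=00...[0]1..   (R,0)→(P,.,→)
state=P head=4 tape=00....[1]..   (P,1)→(P,1,←)
state=P head=3 tape=00...[.]1..   (P,.)→(Q,.,←)
state=Q head=2 tape=00..[.].1..   (Q,.)→(Q,0,→)
state=Q head=3 tape=00..0[.]1..   (Q,.)→(Q,0,→)
state=Q head=4 tape=00..00[1]..   (Q,1)→(R,.,→)
state=R head=5 tape=00..00.[.].   (R,.)→(H,1,→)
state=H head=6 tape=00..00.1[.]
M halts after 14 transitions.

14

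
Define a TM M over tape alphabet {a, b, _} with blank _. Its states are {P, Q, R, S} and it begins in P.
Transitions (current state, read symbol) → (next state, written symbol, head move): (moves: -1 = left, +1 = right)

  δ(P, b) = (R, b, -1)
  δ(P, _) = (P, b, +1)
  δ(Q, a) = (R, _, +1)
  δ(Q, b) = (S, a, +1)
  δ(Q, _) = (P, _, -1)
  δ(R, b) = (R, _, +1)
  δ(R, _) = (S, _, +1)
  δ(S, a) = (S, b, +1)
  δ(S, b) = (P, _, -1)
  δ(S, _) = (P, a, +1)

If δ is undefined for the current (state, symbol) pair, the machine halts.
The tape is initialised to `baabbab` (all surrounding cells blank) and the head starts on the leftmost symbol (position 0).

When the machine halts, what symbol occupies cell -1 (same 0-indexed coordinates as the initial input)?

b

state=P head=0 tape=_[b]aabbab   (P,b)→(R,b,-1)
state=R head=-1 tape=[_]baabbab   (R,_)→(S,_,+1)
state=S head=0 tape=_[b]aabbab   (S,b)→(P,_,-1)
state=P head=-1 tape=[_]_aabbab   (P,_)→(P,b,+1)
state=P head=0 tape=b[_]aabbab   (P,_)→(P,b,+1)
state=P head=1 tape=bb[a]abbab
Cell -1 holds b when M halts.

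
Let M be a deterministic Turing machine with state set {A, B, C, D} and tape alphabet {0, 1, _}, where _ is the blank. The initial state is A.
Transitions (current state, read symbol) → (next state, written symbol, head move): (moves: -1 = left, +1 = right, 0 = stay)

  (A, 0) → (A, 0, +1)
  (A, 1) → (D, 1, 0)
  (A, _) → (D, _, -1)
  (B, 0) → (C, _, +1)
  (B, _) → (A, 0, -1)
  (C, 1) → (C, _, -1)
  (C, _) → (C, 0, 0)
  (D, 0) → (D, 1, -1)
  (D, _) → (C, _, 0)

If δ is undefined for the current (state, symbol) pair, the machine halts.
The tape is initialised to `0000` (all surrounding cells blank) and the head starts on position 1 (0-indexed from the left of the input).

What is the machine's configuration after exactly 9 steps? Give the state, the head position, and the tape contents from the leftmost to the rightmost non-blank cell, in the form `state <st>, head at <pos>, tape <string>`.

state=A head=1 tape=_0[0]00_   (A,0)→(A,0,+1)
state=A head=2 tape=_00[0]0_   (A,0)→(A,0,+1)
state=A head=3 tape=_000[0]_   (A,0)→(A,0,+1)
state=A head=4 tape=_0000[_]   (A,_)→(D,_,-1)
state=D head=3 tape=_000[0]_   (D,0)→(D,1,-1)
state=D head=2 tape=_00[0]1_   (D,0)→(D,1,-1)
state=D head=1 tape=_0[0]11_   (D,0)→(D,1,-1)
state=D head=0 tape=_[0]111_   (D,0)→(D,1,-1)
state=D head=-1 tape=[_]1111_   (D,_)→(C,_,0)
state=C head=-1 tape=[_]1111_
After 9 steps: state C, head at -1, tape 1111.

state C, head at -1, tape 1111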